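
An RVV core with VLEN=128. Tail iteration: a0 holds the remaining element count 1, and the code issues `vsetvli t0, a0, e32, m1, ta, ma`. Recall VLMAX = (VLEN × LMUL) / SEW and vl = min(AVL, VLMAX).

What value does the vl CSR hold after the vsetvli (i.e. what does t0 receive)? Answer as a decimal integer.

VLMAX = (128 × 1) / 32 = 4 lanes
vl = min(AVL, VLMAX) = min(1, 4) = 1

vl = 1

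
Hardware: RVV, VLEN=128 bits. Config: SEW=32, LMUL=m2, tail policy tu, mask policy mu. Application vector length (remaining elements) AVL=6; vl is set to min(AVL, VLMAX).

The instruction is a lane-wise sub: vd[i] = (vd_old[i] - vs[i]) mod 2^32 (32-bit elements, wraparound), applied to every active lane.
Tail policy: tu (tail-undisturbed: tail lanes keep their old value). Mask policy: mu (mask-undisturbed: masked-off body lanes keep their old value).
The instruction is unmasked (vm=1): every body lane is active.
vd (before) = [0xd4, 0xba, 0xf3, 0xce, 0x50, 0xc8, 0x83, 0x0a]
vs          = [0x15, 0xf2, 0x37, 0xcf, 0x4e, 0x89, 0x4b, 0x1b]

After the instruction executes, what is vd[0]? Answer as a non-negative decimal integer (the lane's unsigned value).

vd[0] = 191

VLMAX = VLEN×LMUL/SEW = 128×2/32 = 8
vl = min(AVL, VLMAX) = min(6, 8) = 6
  i=0: sub(0xd4,0x15) → 191
  i=1: sub(0xba,0xf2) → 4294967240
  i=2: sub(0xf3,0x37) → 188
  i=3: sub(0xce,0xcf) → 4294967295
  i=4: sub(0x50,0x4e) → 2
  i=5: sub(0xc8,0x89) → 63
  i=6: tail/keep → 131
  i=7: tail/keep → 10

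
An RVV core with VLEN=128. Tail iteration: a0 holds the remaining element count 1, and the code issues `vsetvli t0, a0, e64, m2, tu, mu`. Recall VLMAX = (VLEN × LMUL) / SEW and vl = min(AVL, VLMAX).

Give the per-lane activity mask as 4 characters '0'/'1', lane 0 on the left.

predicate = 1000

lanes per group: 128·2/64 = 4
AVL=1 ≤ VLMAX=4, so vl = 1
bits (lane 0 leftmost): 1000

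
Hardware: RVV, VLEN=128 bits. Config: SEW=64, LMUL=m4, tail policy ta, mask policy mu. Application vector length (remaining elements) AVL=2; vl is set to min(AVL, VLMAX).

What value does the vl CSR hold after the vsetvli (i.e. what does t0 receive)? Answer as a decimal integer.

vl = 2

VLMAX = VLEN×LMUL/SEW = 128×4/64 = 8
vl ← min(2, 8) = 2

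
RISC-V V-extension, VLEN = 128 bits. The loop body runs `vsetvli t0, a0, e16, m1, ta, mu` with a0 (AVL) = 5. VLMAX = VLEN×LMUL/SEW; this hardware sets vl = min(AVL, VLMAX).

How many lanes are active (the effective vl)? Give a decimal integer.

VLMAX = VLEN×LMUL/SEW = 128×1/16 = 8
AVL=5 ≤ VLMAX=8, so vl = 5

vl = 5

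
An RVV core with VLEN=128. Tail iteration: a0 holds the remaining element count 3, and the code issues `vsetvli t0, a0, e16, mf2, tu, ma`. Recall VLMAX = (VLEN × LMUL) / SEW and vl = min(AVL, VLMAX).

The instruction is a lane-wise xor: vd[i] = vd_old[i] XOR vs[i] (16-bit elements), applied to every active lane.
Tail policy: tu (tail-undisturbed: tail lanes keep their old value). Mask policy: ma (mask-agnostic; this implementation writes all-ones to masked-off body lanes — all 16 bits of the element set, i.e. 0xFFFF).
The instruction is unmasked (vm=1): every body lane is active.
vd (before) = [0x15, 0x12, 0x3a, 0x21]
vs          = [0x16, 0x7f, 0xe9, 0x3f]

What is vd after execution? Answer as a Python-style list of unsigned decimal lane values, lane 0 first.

VLMAX = VLEN×LMUL/SEW = 128×1/2/16 = 4
vl = min(AVL, VLMAX) = min(3, 4) = 3
vd[0] xor(0x15,0x16) -> 0x03
vd[1] xor(0x12,0x7f) -> 0x6d
vd[2] xor(0x3a,0xe9) -> 0xd3
vd[3] tail/keep -> 0x21

vd = [3, 109, 211, 33]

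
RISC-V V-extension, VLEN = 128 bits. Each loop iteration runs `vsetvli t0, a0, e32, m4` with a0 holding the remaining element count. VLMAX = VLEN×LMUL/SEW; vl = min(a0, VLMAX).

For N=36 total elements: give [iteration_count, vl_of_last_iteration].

[iterations, last_vl] = [3, 4]

VLMAX = (128 × 4) / 32 = 16 lanes
36 elements at 16/iter → 3 passes, remainder 4 on the last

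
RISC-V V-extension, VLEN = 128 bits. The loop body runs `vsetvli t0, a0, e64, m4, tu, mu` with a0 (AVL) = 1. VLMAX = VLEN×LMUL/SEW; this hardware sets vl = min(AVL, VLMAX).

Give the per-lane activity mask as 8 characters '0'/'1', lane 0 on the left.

lanes per group: 128·4/64 = 8
AVL=1 ≤ VLMAX=8, so vl = 1
bits (lane 0 leftmost): 10000000

predicate = 10000000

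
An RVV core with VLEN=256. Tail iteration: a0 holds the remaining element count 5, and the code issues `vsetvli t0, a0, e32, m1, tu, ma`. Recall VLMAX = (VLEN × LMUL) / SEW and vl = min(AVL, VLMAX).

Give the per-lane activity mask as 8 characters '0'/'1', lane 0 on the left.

VLMAX = VLEN×LMUL/SEW = 256×1/32 = 8
AVL=5 ≤ VLMAX=8, so vl = 5
bits (lane 0 leftmost): 11111000

predicate = 11111000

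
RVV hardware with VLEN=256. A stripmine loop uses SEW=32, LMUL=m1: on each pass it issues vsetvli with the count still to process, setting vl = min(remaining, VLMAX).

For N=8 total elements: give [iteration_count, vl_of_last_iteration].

[iterations, last_vl] = [1, 8]

VLMAX = VLEN×LMUL/SEW = 256×1/32 = 8
N=8: ⌈8/8⌉ = 1 iters; last vl = 8 − 0×8 = 8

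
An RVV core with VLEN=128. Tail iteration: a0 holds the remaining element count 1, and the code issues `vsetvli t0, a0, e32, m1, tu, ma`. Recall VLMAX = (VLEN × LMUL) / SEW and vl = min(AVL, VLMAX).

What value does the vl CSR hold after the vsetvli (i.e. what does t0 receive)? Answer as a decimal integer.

VLMAX = VLEN×LMUL/SEW = 128×1/32 = 4
vl ← min(1, 4) = 1

vl = 1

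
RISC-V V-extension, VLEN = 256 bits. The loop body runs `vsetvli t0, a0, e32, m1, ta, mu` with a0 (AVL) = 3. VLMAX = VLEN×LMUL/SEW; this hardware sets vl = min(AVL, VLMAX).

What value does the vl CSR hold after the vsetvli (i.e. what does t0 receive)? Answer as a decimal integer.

VLMAX = (256 × 1) / 32 = 8 lanes
vl ← min(3, 8) = 3

vl = 3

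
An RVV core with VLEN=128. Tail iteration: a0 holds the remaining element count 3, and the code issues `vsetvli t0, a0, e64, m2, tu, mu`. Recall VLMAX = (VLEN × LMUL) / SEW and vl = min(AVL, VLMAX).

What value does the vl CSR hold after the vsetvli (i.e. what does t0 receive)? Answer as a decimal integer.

vl = 3

lanes per group: 128·2/64 = 4
AVL=3 ≤ VLMAX=4, so vl = 3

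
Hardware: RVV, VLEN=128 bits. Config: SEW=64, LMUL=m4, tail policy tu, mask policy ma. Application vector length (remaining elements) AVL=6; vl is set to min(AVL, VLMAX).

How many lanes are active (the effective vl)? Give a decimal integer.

VLMAX = VLEN×LMUL/SEW = 128×4/64 = 8
vl ← min(6, 8) = 6

vl = 6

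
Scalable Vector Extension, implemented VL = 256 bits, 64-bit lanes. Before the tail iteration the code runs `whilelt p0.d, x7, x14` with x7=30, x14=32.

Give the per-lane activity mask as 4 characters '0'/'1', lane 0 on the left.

256-bit reg / 64-bit elem → 4 lanes
active while 30+j < 32, i.e. j ∈ [0,2) capped at 4 ⇒ 2
bits (lane 0 leftmost): 1100

predicate = 1100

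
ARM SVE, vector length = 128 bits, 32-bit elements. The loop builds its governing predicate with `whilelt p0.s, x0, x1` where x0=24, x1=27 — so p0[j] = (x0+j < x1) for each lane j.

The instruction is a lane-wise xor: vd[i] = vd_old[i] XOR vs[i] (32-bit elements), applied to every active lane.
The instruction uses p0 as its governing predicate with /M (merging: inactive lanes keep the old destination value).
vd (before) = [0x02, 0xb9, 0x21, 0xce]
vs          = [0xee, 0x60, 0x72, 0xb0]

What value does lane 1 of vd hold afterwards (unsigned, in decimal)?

lane count: 128 div 32 = 4
whilelt: lane j active iff 24+j < 27 → j < 3 → 3 active
  i=0: xor(0x02,0xee) → 236
  i=1: xor(0xb9,0x60) → 217
  i=2: xor(0x21,0x72) → 83
  i=3: tail/keep → 206

vd[1] = 217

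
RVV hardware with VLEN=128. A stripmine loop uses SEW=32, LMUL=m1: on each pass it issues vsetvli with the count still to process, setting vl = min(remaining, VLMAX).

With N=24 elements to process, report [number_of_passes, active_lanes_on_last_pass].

[iterations, last_vl] = [6, 4]

VLMAX = VLEN×LMUL/SEW = 128×1/32 = 4
N=24: ⌈24/4⌉ = 6 iters; last vl = 24 − 5×4 = 4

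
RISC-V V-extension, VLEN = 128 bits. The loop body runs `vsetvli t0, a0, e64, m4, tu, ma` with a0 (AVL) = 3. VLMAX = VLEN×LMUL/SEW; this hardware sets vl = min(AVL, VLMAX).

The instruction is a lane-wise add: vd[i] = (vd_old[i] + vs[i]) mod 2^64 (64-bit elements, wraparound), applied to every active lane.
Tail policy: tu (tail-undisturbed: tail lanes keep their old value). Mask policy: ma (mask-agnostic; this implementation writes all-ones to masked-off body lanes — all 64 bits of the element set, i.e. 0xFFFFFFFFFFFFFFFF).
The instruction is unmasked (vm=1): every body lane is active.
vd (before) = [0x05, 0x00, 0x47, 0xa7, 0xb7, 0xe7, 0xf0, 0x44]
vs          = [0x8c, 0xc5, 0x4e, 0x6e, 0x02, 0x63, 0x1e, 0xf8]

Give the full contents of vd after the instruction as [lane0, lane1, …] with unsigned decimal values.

lanes per group: 128·4/64 = 8
vl = min(AVL, VLMAX) = min(3, 8) = 3
  i=0: add(0x05,0x8c) → 145
  i=1: add(0x00,0xc5) → 197
  i=2: add(0x47,0x4e) → 149
  i=3: tail/keep → 167
  i=4: tail/keep → 183
  i=5: tail/keep → 231
  i=6: tail/keep → 240
  i=7: tail/keep → 68

vd = [145, 197, 149, 167, 183, 231, 240, 68]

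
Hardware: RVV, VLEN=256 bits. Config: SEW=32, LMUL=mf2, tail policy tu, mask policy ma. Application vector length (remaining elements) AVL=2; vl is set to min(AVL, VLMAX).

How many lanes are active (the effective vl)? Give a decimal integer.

lanes per group: 256·1/2/32 = 4
vl ← min(2, 4) = 2

vl = 2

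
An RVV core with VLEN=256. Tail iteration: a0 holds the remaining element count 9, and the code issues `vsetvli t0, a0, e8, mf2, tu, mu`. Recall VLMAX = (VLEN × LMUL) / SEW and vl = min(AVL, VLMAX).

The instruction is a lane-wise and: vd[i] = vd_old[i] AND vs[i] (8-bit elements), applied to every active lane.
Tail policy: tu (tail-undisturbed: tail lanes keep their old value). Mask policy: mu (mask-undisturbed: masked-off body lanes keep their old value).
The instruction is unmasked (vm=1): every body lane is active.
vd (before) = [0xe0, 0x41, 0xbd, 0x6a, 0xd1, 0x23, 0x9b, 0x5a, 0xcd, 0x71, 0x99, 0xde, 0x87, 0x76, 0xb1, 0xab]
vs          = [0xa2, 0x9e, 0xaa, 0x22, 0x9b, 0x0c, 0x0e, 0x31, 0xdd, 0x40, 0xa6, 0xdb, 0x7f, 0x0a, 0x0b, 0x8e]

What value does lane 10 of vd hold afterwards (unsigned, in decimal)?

vd[10] = 153

VLMAX = VLEN×LMUL/SEW = 256×1/2/8 = 16
vl ← min(9, 16) = 9
lane  0: and(0xe0,0xa2) ⇒ 0xa0
lane  1: and(0x41,0x9e) ⇒ 0x00
lane  2: and(0xbd,0xaa) ⇒ 0xa8
lane  3: and(0x6a,0x22) ⇒ 0x22
lane  4: and(0xd1,0x9b) ⇒ 0x91
lane  5: and(0x23,0x0c) ⇒ 0x00
lane  6: and(0x9b,0x0e) ⇒ 0x0a
lane  7: and(0x5a,0x31) ⇒ 0x10
lane  8: and(0xcd,0xdd) ⇒ 0xcd
lane  9: tail/keep ⇒ 0x71
lane 10: tail/keep ⇒ 0x99
lane 11: tail/keep ⇒ 0xde
lane 12: tail/keep ⇒ 0x87
lane 13: tail/keep ⇒ 0x76
lane 14: tail/keep ⇒ 0xb1
lane 15: tail/keep ⇒ 0xab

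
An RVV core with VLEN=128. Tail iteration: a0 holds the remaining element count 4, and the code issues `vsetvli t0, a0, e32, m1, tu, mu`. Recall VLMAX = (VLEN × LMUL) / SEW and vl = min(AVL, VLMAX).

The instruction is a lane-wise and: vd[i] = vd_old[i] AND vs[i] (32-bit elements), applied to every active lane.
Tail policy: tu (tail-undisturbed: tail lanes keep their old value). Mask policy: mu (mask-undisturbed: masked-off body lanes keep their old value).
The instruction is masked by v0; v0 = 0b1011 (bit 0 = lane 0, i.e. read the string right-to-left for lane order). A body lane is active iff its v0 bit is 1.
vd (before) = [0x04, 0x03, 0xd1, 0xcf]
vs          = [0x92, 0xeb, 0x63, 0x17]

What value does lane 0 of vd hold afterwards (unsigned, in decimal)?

vd[0] = 0

lanes per group: 128·1/32 = 4
vl ← min(4, 4) = 4
vd[0] and(0x04,0x92) -> 0x00
vd[1] and(0x03,0xeb) -> 0x03
vd[2] mask-off/keep -> 0xd1
vd[3] and(0xcf,0x17) -> 0x07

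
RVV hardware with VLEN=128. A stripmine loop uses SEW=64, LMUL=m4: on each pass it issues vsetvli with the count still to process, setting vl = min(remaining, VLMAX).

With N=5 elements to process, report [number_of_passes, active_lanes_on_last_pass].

[iterations, last_vl] = [1, 5]

lanes per group: 128·4/64 = 8
5 elements at 8/iter → 1 passes, remainder 5 on the last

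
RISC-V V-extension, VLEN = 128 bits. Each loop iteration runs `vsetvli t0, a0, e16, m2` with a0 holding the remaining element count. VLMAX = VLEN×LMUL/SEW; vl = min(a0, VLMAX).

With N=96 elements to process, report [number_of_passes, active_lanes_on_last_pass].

[iterations, last_vl] = [6, 16]

VLMAX = VLEN×LMUL/SEW = 128×2/16 = 16
96 elements at 16/iter → 6 passes, remainder 16 on the last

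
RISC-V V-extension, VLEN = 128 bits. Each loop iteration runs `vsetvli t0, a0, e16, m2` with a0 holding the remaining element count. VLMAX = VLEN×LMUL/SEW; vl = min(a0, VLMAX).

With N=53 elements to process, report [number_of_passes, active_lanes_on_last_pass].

VLMAX = VLEN×LMUL/SEW = 128×2/16 = 16
N=53: ⌈53/16⌉ = 4 iters; last vl = 53 − 3×16 = 5

[iterations, last_vl] = [4, 5]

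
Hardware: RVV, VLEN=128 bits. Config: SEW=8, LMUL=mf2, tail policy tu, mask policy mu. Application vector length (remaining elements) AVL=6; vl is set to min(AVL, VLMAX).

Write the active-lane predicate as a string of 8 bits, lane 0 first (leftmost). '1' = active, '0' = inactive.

lanes per group: 128·1/2/8 = 8
vl = min(AVL, VLMAX) = min(6, 8) = 6
bits (lane 0 leftmost): 11111100

predicate = 11111100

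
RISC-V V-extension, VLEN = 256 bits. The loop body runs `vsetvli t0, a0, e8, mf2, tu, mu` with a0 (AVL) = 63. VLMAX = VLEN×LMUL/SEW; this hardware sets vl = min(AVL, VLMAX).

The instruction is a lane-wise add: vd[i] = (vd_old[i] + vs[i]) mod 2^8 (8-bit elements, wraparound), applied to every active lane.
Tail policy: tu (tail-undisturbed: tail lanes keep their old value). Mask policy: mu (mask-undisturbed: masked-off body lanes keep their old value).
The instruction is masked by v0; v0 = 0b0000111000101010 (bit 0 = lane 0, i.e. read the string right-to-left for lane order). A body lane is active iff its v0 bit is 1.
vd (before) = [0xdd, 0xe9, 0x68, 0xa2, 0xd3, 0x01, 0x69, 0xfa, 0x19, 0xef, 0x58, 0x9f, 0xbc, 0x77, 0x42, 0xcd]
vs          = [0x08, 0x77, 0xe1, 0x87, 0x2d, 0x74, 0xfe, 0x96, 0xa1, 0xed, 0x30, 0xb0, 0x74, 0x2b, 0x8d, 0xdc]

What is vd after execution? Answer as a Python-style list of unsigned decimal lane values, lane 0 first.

vd = [221, 96, 104, 41, 211, 117, 105, 250, 25, 220, 136, 79, 188, 119, 66, 205]

lanes per group: 256·1/2/8 = 16
vl ← min(63, 16) = 16
lane  0: mask-off/keep ⇒ 0xdd
lane  1: add(0xe9,0x77) ⇒ 0x60
lane  2: mask-off/keep ⇒ 0x68
lane  3: add(0xa2,0x87) ⇒ 0x29
lane  4: mask-off/keep ⇒ 0xd3
lane  5: add(0x01,0x74) ⇒ 0x75
lane  6: mask-off/keep ⇒ 0x69
lane  7: mask-off/keep ⇒ 0xfa
lane  8: mask-off/keep ⇒ 0x19
lane  9: add(0xef,0xed) ⇒ 0xdc
lane 10: add(0x58,0x30) ⇒ 0x88
lane 11: add(0x9f,0xb0) ⇒ 0x4f
lane 12: mask-off/keep ⇒ 0xbc
lane 13: mask-off/keep ⇒ 0x77
lane 14: mask-off/keep ⇒ 0x42
lane 15: mask-off/keep ⇒ 0xcd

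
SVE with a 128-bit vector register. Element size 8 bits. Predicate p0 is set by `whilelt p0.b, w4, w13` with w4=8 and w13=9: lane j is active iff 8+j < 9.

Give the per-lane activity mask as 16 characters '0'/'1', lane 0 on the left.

lane count: 128 div 8 = 16
whilelt: lane j active iff 8+j < 9 → j < 1 → 1 active
bits (lane 0 leftmost): 1000000000000000

predicate = 1000000000000000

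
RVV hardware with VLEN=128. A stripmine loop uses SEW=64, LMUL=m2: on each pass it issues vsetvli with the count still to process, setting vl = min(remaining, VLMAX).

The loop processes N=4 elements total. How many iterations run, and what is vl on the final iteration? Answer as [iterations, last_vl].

[iterations, last_vl] = [1, 4]

lanes per group: 128·2/64 = 4
iterations = ceil(4/4) = 1; final-pass vl = 4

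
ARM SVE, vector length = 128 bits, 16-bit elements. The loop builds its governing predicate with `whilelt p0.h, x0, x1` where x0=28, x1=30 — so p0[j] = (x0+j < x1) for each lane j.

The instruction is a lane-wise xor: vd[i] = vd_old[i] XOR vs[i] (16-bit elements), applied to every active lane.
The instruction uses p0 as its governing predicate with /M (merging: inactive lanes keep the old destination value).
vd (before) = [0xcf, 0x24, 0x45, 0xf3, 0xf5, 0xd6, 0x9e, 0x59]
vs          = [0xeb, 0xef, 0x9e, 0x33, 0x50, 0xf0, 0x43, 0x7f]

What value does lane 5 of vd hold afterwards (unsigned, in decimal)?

128-bit reg / 16-bit elem → 8 lanes
whilelt: lane j active iff 28+j < 30 → j < 2 → 2 active
lane  0: xor(0xcf,0xeb) ⇒ 0x24
lane  1: xor(0x24,0xef) ⇒ 0xcb
lane  2: tail/keep ⇒ 0x45
lane  3: tail/keep ⇒ 0xf3
lane  4: tail/keep ⇒ 0xf5
lane  5: tail/keep ⇒ 0xd6
lane  6: tail/keep ⇒ 0x9e
lane  7: tail/keep ⇒ 0x59

vd[5] = 214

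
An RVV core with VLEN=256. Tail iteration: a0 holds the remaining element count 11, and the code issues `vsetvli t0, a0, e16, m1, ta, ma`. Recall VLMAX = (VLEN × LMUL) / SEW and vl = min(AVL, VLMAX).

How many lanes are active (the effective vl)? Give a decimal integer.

VLMAX = VLEN×LMUL/SEW = 256×1/16 = 16
vl = min(AVL, VLMAX) = min(11, 16) = 11

vl = 11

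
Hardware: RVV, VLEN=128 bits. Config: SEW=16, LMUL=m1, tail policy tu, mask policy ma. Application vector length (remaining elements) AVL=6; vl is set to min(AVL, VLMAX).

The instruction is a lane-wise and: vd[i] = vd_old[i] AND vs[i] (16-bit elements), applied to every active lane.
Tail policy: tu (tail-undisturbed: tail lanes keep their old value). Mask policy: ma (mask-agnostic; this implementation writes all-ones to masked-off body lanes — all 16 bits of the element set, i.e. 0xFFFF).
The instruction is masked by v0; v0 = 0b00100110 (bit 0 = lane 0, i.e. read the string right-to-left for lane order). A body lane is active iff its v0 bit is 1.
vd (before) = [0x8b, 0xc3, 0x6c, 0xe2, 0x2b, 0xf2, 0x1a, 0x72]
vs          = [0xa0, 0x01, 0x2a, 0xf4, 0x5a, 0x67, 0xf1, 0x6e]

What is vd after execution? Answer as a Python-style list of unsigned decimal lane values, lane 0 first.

lanes per group: 128·1/16 = 8
vl = min(AVL, VLMAX) = min(6, 8) = 6
vd[0] mask-off/ones -> 0xffff
vd[1] and(0xc3,0x01) -> 0x01
vd[2] and(0x6c,0x2a) -> 0x28
vd[3] mask-off/ones -> 0xffff
vd[4] mask-off/ones -> 0xffff
vd[5] and(0xf2,0x67) -> 0x62
vd[6] tail/keep -> 0x1a
vd[7] tail/keep -> 0x72

vd = [65535, 1, 40, 65535, 65535, 98, 26, 114]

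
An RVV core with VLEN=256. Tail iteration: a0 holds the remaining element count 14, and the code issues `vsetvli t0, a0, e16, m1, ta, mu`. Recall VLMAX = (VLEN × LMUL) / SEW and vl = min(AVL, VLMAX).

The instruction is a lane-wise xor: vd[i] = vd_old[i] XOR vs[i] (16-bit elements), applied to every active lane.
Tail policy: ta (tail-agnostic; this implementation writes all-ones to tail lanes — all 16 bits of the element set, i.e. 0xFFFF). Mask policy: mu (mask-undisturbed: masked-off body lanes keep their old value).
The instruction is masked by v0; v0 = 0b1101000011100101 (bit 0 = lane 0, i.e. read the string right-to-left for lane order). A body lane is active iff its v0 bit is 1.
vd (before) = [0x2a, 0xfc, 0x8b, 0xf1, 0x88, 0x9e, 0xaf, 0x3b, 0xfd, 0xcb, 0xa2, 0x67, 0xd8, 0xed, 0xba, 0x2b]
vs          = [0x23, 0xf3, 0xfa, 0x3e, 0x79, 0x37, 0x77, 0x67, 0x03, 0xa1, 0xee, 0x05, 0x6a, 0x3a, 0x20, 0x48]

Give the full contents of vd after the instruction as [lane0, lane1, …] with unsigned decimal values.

vd = [9, 252, 113, 241, 136, 169, 216, 92, 253, 203, 162, 103, 178, 237, 65535, 65535]

VLMAX = (256 × 1) / 16 = 16 lanes
AVL=14 ≤ VLMAX=16, so vl = 14
vd[0] xor(0x2a,0x23) -> 0x09
vd[1] mask-off/keep -> 0xfc
vd[2] xor(0x8b,0xfa) -> 0x71
vd[3] mask-off/keep -> 0xf1
vd[4] mask-off/keep -> 0x88
vd[5] xor(0x9e,0x37) -> 0xa9
vd[6] xor(0xaf,0x77) -> 0xd8
vd[7] xor(0x3b,0x67) -> 0x5c
vd[8] mask-off/keep -> 0xfd
vd[9] mask-off/keep -> 0xcb
vd[10] mask-off/keep -> 0xa2
vd[11] mask-off/keep -> 0x67
vd[12] xor(0xd8,0x6a) -> 0xb2
vd[13] mask-off/keep -> 0xed
vd[14] tail/ones -> 0xffff
vd[15] tail/ones -> 0xffff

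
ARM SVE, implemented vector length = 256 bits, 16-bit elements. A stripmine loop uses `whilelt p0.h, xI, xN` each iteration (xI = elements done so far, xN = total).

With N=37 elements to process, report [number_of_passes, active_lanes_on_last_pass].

[iterations, last_vl] = [3, 5]

lane count: 256 div 16 = 16
37 elements at 16/iter → 3 passes, remainder 5 on the last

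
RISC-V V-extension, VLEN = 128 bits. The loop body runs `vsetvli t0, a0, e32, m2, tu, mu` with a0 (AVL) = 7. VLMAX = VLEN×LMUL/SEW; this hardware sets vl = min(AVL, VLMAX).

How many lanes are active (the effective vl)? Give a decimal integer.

vl = 7

VLMAX = (128 × 2) / 32 = 8 lanes
vl ← min(7, 8) = 7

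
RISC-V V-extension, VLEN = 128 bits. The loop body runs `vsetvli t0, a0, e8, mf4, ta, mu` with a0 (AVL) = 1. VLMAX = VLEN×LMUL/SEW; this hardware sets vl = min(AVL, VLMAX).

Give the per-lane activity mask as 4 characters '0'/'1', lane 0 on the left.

VLMAX = (128 × 1/4) / 8 = 4 lanes
vl = min(AVL, VLMAX) = min(1, 4) = 1
bits (lane 0 leftmost): 1000

predicate = 1000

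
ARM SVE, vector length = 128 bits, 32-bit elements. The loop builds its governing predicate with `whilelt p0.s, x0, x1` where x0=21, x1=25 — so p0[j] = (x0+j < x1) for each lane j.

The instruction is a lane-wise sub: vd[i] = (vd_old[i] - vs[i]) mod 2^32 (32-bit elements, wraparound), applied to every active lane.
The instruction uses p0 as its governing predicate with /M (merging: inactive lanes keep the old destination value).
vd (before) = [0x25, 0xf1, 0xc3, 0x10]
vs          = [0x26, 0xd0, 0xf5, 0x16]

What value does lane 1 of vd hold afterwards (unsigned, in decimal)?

vd[1] = 33

128-bit reg / 32-bit elem → 4 lanes
active while 21+j < 25, i.e. j ∈ [0,4) capped at 4 ⇒ 4
[0] sub(0x25,0x26) = 0xffffffff
[1] sub(0xf1,0xd0) = 0x21
[2] sub(0xc3,0xf5) = 0xffffffce
[3] sub(0x10,0x16) = 0xfffffffa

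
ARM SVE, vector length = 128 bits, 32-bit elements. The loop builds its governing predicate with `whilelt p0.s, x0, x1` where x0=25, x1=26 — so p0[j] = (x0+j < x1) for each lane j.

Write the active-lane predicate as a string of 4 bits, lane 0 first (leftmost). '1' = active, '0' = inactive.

predicate = 1000

128-bit reg / 32-bit elem → 4 lanes
whilelt: lane j active iff 25+j < 26 → j < 1 → 1 active
bits (lane 0 leftmost): 1000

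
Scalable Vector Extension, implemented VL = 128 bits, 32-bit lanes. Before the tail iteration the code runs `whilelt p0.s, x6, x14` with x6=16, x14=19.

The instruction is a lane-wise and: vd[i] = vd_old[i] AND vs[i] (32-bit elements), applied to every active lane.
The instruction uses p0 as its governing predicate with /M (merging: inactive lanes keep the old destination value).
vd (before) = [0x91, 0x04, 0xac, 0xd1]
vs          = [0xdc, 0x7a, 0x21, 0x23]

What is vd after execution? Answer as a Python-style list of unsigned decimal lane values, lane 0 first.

128-bit reg / 32-bit elem → 4 lanes
whilelt: lane j active iff 16+j < 19 → j < 3 → 3 active
lane  0: and(0x91,0xdc) ⇒ 0x90
lane  1: and(0x04,0x7a) ⇒ 0x00
lane  2: and(0xac,0x21) ⇒ 0x20
lane  3: tail/keep ⇒ 0xd1

vd = [144, 0, 32, 209]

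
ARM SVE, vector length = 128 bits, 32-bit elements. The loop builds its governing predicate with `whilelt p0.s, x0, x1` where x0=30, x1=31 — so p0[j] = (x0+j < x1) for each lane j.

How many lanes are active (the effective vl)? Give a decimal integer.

128-bit reg / 32-bit elem → 4 lanes
whilelt: lane j active iff 30+j < 31 → j < 1 → 1 active

vl = 1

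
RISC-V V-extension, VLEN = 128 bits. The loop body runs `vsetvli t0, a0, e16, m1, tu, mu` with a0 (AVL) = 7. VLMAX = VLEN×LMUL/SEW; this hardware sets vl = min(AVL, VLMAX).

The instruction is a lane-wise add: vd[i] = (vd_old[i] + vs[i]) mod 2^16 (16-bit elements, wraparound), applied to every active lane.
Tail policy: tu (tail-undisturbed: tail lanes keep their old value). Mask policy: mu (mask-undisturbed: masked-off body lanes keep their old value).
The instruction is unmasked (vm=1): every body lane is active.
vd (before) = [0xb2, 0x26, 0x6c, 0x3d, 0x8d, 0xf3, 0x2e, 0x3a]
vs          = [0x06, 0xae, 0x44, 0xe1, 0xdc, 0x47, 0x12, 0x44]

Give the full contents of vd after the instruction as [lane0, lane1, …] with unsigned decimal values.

VLMAX = (128 × 1) / 16 = 8 lanes
vl = min(AVL, VLMAX) = min(7, 8) = 7
  i=0: add(0xb2,0x06) → 184
  i=1: add(0x26,0xae) → 212
  i=2: add(0x6c,0x44) → 176
  i=3: add(0x3d,0xe1) → 286
  i=4: add(0x8d,0xdc) → 361
  i=5: add(0xf3,0x47) → 314
  i=6: add(0x2e,0x12) → 64
  i=7: tail/keep → 58

vd = [184, 212, 176, 286, 361, 314, 64, 58]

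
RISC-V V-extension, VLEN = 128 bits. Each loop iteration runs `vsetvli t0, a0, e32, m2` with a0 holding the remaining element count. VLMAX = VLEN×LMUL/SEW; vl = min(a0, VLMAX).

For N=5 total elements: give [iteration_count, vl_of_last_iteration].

[iterations, last_vl] = [1, 5]

VLMAX = VLEN×LMUL/SEW = 128×2/32 = 8
5 elements at 8/iter → 1 passes, remainder 5 on the last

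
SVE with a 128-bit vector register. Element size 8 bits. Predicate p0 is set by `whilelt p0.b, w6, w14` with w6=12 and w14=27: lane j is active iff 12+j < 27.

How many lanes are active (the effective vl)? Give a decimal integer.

vl = 15

128-bit reg / 8-bit elem → 16 lanes
whilelt: lane j active iff 12+j < 27 → j < 15 → 15 active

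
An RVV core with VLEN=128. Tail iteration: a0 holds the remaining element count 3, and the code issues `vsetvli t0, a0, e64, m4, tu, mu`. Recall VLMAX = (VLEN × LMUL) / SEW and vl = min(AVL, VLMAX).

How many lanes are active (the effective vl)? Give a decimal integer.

VLMAX = (128 × 4) / 64 = 8 lanes
vl = min(AVL, VLMAX) = min(3, 8) = 3

vl = 3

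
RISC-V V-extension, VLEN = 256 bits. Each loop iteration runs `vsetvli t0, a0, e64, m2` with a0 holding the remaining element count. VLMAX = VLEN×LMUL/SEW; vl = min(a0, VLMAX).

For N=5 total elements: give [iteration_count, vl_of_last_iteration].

[iterations, last_vl] = [1, 5]

lanes per group: 256·2/64 = 8
5 elements at 8/iter → 1 passes, remainder 5 on the last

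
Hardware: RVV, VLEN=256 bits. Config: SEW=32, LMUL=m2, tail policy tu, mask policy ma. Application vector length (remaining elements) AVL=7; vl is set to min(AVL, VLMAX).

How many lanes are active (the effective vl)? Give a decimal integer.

vl = 7

VLMAX = (256 × 2) / 32 = 16 lanes
vl = min(AVL, VLMAX) = min(7, 16) = 7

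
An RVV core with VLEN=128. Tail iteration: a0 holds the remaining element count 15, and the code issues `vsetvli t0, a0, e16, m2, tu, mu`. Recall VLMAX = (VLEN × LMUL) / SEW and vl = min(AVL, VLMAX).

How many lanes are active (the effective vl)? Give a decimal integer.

VLMAX = (128 × 2) / 16 = 16 lanes
AVL=15 ≤ VLMAX=16, so vl = 15

vl = 15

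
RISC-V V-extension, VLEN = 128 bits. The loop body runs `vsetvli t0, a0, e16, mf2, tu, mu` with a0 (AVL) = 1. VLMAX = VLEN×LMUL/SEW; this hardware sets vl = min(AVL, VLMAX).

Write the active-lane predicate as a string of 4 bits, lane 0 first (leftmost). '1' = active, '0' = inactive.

predicate = 1000

lanes per group: 128·1/2/16 = 4
vl ← min(1, 4) = 1
bits (lane 0 leftmost): 1000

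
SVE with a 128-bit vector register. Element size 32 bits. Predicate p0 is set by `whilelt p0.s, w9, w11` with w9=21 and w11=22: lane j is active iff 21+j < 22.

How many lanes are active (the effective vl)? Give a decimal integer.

register lanes = 128/32 = 4
active while 21+j < 22, i.e. j ∈ [0,1) capped at 4 ⇒ 1

vl = 1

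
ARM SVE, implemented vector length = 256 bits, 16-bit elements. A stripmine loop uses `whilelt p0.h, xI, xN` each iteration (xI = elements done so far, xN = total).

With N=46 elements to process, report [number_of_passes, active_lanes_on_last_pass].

register lanes = 256/16 = 16
iterations = ceil(46/16) = 3; final-pass vl = 14

[iterations, last_vl] = [3, 14]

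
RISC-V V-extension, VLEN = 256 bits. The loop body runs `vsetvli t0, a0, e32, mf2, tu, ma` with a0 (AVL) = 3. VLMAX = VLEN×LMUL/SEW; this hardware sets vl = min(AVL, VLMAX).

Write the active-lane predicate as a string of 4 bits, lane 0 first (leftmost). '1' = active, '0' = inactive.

lanes per group: 256·1/2/32 = 4
vl ← min(3, 4) = 3
bits (lane 0 leftmost): 1110

predicate = 1110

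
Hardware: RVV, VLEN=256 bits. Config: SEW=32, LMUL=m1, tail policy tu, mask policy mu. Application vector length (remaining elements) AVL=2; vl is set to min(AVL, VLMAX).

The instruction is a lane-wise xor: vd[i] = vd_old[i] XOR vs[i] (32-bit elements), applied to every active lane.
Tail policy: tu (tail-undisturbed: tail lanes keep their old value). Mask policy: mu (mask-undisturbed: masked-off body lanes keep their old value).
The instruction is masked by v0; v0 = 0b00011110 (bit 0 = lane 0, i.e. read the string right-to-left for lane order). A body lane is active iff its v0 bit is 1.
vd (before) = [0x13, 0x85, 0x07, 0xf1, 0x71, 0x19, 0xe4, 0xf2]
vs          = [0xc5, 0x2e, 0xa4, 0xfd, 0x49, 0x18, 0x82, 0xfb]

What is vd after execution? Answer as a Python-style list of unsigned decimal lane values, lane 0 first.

lanes per group: 256·1/32 = 8
vl ← min(2, 8) = 2
vd[0] mask-off/keep -> 0x13
vd[1] xor(0x85,0x2e) -> 0xab
vd[2] tail/keep -> 0x07
vd[3] tail/keep -> 0xf1
vd[4] tail/keep -> 0x71
vd[5] tail/keep -> 0x19
vd[6] tail/keep -> 0xe4
vd[7] tail/keep -> 0xf2

vd = [19, 171, 7, 241, 113, 25, 228, 242]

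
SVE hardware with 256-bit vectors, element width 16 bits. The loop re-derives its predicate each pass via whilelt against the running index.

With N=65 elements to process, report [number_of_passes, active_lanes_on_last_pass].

lane count: 256 div 16 = 16
N=65: ⌈65/16⌉ = 5 iters; last vl = 65 − 4×16 = 1

[iterations, last_vl] = [5, 1]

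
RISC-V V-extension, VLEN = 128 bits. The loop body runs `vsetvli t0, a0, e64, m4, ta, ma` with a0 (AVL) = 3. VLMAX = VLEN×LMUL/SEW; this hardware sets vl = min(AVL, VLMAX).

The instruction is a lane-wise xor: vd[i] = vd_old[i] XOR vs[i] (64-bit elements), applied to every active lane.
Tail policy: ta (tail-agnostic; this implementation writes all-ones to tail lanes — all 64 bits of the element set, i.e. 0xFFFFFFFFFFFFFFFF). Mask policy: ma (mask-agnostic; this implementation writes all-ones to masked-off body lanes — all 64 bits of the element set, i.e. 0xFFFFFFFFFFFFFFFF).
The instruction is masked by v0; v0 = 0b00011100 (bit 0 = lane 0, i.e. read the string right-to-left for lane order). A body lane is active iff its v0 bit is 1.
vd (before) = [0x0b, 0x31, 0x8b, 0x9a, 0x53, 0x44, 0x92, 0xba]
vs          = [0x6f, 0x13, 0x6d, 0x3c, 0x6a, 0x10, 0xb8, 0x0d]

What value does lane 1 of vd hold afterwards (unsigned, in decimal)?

VLMAX = VLEN×LMUL/SEW = 128×4/64 = 8
vl = min(AVL, VLMAX) = min(3, 8) = 3
lane  0: mask-off/ones ⇒ 0xffffffffffffffff
lane  1: mask-off/ones ⇒ 0xffffffffffffffff
lane  2: xor(0x8b,0x6d) ⇒ 0xe6
lane  3: tail/ones ⇒ 0xffffffffffffffff
lane  4: tail/ones ⇒ 0xffffffffffffffff
lane  5: tail/ones ⇒ 0xffffffffffffffff
lane  6: tail/ones ⇒ 0xffffffffffffffff
lane  7: tail/ones ⇒ 0xffffffffffffffff

vd[1] = 18446744073709551615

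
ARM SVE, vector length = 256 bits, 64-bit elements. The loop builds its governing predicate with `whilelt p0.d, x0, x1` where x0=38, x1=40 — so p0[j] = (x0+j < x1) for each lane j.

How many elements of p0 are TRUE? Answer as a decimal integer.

lane count: 256 div 64 = 4
active while 38+j < 40, i.e. j ∈ [0,2) capped at 4 ⇒ 2

vl = 2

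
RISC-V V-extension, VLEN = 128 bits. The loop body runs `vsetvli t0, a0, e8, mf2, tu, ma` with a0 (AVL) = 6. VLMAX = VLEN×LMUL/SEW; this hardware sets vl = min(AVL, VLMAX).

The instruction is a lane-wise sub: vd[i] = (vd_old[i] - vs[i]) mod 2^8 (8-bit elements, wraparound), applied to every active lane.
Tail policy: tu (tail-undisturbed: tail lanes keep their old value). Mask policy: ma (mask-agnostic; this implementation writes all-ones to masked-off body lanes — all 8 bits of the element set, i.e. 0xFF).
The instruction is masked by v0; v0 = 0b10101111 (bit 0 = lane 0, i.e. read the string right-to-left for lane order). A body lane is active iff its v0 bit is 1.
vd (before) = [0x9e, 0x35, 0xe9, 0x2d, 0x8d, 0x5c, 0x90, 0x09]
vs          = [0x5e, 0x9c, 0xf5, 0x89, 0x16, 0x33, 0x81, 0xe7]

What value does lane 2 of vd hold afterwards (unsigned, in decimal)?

VLMAX = (128 × 1/2) / 8 = 8 lanes
vl ← min(6, 8) = 6
[0] sub(0x9e,0x5e) = 0x40
[1] sub(0x35,0x9c) = 0x99
[2] sub(0xe9,0xf5) = 0xf4
[3] sub(0x2d,0x89) = 0xa4
[4] mask-off/ones = 0xff
[5] sub(0x5c,0x33) = 0x29
[6] tail/keep = 0x90
[7] tail/keep = 0x09

vd[2] = 244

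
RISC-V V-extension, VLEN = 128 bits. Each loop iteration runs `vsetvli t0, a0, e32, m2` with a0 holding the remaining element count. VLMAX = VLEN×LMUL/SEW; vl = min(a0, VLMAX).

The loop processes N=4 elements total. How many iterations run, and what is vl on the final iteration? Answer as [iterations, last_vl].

[iterations, last_vl] = [1, 4]

lanes per group: 128·2/32 = 8
iterations = ceil(4/8) = 1; final-pass vl = 4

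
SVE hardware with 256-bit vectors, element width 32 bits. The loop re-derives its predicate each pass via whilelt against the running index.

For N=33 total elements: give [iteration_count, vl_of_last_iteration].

[iterations, last_vl] = [5, 1]

lane count: 256 div 32 = 8
iterations = ceil(33/8) = 5; final-pass vl = 1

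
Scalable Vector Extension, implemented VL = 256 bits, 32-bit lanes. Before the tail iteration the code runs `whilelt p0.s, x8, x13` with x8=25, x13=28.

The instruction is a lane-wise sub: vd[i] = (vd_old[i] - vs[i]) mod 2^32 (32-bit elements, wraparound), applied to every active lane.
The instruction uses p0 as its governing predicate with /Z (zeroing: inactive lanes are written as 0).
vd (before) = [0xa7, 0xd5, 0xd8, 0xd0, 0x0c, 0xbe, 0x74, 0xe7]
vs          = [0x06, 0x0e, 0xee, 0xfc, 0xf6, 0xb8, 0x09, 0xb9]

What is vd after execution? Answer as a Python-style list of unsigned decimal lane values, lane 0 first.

vd = [161, 199, 4294967274, 0, 0, 0, 0, 0]

register lanes = 256/32 = 8
whilelt: lane j active iff 25+j < 28 → j < 3 → 3 active
vd[0] sub(0xa7,0x06) -> 0xa1
vd[1] sub(0xd5,0x0e) -> 0xc7
vd[2] sub(0xd8,0xee) -> 0xffffffea
vd[3] tail/zero -> 0x00
vd[4] tail/zero -> 0x00
vd[5] tail/zero -> 0x00
vd[6] tail/zero -> 0x00
vd[7] tail/zero -> 0x00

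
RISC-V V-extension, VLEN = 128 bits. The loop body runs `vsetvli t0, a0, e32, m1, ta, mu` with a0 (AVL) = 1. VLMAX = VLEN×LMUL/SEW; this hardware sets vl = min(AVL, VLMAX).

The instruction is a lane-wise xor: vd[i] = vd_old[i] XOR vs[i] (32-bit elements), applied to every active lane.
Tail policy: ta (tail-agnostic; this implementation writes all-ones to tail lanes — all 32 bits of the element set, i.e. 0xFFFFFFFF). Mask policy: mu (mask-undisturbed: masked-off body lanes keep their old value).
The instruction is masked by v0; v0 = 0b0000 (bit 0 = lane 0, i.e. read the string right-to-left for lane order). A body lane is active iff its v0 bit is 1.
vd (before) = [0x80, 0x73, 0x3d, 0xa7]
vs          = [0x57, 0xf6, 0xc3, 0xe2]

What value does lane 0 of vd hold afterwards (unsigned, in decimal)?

VLMAX = (128 × 1) / 32 = 4 lanes
vl ← min(1, 4) = 1
  i=0: mask-off/keep → 128
  i=1: tail/ones → 4294967295
  i=2: tail/ones → 4294967295
  i=3: tail/ones → 4294967295

vd[0] = 128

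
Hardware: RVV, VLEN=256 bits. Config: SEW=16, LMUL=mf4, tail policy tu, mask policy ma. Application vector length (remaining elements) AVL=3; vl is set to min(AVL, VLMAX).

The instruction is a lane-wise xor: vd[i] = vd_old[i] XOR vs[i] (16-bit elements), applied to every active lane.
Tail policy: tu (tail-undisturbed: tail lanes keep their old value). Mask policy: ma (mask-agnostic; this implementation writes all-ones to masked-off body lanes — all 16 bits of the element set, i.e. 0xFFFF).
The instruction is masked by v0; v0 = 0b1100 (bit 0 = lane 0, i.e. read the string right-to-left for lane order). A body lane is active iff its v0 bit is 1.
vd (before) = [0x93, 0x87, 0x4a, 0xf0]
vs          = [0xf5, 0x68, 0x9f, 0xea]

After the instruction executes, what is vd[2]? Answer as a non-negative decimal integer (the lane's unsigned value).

VLMAX = (256 × 1/4) / 16 = 4 lanes
vl ← min(3, 4) = 3
  i=0: mask-off/ones → 65535
  i=1: mask-off/ones → 65535
  i=2: xor(0x4a,0x9f) → 213
  i=3: tail/keep → 240

vd[2] = 213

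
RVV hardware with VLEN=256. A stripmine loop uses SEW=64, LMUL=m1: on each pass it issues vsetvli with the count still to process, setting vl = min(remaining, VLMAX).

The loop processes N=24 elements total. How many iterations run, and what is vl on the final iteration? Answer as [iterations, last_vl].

VLMAX = VLEN×LMUL/SEW = 256×1/64 = 4
N=24: ⌈24/4⌉ = 6 iters; last vl = 24 − 5×4 = 4

[iterations, last_vl] = [6, 4]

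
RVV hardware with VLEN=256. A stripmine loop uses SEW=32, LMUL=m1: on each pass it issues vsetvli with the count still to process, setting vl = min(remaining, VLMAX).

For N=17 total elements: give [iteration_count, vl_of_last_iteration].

VLMAX = (256 × 1) / 32 = 8 lanes
17 elements at 8/iter → 3 passes, remainder 1 on the last

[iterations, last_vl] = [3, 1]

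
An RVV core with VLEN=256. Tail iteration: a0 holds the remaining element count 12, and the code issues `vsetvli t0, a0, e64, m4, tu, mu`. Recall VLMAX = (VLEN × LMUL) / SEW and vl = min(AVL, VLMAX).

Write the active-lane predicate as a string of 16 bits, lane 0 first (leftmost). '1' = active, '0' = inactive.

lanes per group: 256·4/64 = 16
AVL=12 ≤ VLMAX=16, so vl = 12
bits (lane 0 leftmost): 1111111111110000

predicate = 1111111111110000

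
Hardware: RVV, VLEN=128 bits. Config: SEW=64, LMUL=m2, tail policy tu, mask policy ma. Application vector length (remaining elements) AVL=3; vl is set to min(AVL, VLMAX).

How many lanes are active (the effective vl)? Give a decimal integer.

VLMAX = (128 × 2) / 64 = 4 lanes
AVL=3 ≤ VLMAX=4, so vl = 3

vl = 3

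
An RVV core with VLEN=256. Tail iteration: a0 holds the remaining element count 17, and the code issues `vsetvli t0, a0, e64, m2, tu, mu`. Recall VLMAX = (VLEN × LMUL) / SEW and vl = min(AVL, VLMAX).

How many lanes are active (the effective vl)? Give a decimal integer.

VLMAX = VLEN×LMUL/SEW = 256×2/64 = 8
AVL=17 > VLMAX=8, so vl = 8

vl = 8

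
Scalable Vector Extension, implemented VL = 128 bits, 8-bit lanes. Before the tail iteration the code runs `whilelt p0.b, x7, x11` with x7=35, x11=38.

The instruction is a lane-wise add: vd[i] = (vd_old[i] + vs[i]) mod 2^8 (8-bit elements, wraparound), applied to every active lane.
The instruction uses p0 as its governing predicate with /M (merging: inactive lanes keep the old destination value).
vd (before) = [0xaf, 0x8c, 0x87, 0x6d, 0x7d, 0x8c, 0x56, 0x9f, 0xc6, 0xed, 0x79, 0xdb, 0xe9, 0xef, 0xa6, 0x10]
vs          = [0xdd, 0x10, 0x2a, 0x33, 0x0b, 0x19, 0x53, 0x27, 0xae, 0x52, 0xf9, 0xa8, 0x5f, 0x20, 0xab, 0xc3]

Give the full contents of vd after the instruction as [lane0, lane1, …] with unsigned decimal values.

vd = [140, 156, 177, 109, 125, 140, 86, 159, 198, 237, 121, 219, 233, 239, 166, 16]

register lanes = 128/8 = 16
active while 35+j < 38, i.e. j ∈ [0,3) capped at 16 ⇒ 3
vd[0] add(0xaf,0xdd) -> 0x8c
vd[1] add(0x8c,0x10) -> 0x9c
vd[2] add(0x87,0x2a) -> 0xb1
vd[3] tail/keep -> 0x6d
vd[4] tail/keep -> 0x7d
vd[5] tail/keep -> 0x8c
vd[6] tail/keep -> 0x56
vd[7] tail/keep -> 0x9f
vd[8] tail/keep -> 0xc6
vd[9] tail/keep -> 0xed
vd[10] tail/keep -> 0x79
vd[11] tail/keep -> 0xdb
vd[12] tail/keep -> 0xe9
vd[13] tail/keep -> 0xef
vd[14] tail/keep -> 0xa6
vd[15] tail/keep -> 0x10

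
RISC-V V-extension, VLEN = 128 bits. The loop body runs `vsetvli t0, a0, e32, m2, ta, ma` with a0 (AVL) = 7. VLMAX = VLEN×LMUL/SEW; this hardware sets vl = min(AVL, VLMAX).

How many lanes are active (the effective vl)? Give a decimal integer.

vl = 7

VLMAX = (128 × 2) / 32 = 8 lanes
vl = min(AVL, VLMAX) = min(7, 8) = 7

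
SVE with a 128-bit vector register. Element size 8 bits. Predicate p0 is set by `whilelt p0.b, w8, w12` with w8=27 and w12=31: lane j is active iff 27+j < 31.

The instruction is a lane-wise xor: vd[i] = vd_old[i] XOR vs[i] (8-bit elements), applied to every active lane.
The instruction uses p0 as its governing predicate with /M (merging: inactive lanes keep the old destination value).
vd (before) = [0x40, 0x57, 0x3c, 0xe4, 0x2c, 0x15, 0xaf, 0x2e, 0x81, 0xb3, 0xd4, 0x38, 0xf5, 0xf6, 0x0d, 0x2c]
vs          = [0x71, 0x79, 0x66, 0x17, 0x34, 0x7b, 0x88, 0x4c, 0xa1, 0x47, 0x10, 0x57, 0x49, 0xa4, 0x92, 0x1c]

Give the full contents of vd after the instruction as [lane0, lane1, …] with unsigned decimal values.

128-bit reg / 8-bit elem → 16 lanes
active while 27+j < 31, i.e. j ∈ [0,4) capped at 16 ⇒ 4
lane  0: xor(0x40,0x71) ⇒ 0x31
lane  1: xor(0x57,0x79) ⇒ 0x2e
lane  2: xor(0x3c,0x66) ⇒ 0x5a
lane  3: xor(0xe4,0x17) ⇒ 0xf3
lane  4: tail/keep ⇒ 0x2c
lane  5: tail/keep ⇒ 0x15
lane  6: tail/keep ⇒ 0xaf
lane  7: tail/keep ⇒ 0x2e
lane  8: tail/keep ⇒ 0x81
lane  9: tail/keep ⇒ 0xb3
lane 10: tail/keep ⇒ 0xd4
lane 11: tail/keep ⇒ 0x38
lane 12: tail/keep ⇒ 0xf5
lane 13: tail/keep ⇒ 0xf6
lane 14: tail/keep ⇒ 0x0d
lane 15: tail/keep ⇒ 0x2c

vd = [49, 46, 90, 243, 44, 21, 175, 46, 129, 179, 212, 56, 245, 246, 13, 44]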